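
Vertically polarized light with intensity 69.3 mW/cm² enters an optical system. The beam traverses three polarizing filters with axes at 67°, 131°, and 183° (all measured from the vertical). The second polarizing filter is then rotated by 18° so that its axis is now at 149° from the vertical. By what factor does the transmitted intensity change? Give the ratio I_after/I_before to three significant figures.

I_new/I_old ≈ 0.183

Before rotation:
I₁ = I₀ cos²(67° − 0°) = I₀ cos²(67°) = 0.1527 I₀.
I₂ = I₁ cos²(131° − 67°) = 0.1527 I₀ · cos²(64°) = 0.02934 I₀.
I₃ = I₂ cos²(183° − 131°) = 0.02934 I₀ · cos²(52°) = 0.01112 I₀.
After rotation:
I₁ = I₀ cos²(67° − 0°) = I₀ cos²(67°) = 0.1527 I₀.
I₂ = I₁ cos²(149° − 67°) = 0.1527 I₀ · cos²(82°) = 0.002957 I₀.
I₃ = I₂ cos²(183° − 149°) = 0.002957 I₀ · cos²(34°) = 0.002032 I₀.
Ratio = 0.002032 / 0.01112 = 0.1828.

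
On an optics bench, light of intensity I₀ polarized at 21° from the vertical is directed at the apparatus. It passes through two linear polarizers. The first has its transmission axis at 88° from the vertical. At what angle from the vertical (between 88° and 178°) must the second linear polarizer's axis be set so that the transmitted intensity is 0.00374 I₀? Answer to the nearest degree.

I₁ = I₀ cos²(88° − 21°) = I₀ cos²(67°) = 0.1527 I₀.
Need I₂/I₀ = 0.00374, so cos²(θ − 88°) = 0.00374 / 0.1527 = 0.0245.
θ − 88° = arccos(√0.0245) = 81.0°, giving θ ≈ 88 + 81.0 = 169.0°.

θ ≈ 169°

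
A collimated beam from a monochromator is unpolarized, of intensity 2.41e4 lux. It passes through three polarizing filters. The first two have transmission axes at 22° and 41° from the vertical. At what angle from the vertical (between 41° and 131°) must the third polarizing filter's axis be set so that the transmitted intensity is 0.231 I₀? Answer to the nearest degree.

θ ≈ 85°

Unpolarized light through the first polarizer → I₁ = ½ I₀, now polarized at 22°.
I₂ = I₁ cos²(41° − 22°) = 0.5 I₀ · cos²(19°) = 0.447 I₀.
Need I₃/I₀ = 0.231, so cos²(θ − 41°) = 0.231 / 0.447 = 0.5168.
θ − 41° = arccos(√0.5168) = 44.0°, giving θ ≈ 41 + 44.0 = 85.0°.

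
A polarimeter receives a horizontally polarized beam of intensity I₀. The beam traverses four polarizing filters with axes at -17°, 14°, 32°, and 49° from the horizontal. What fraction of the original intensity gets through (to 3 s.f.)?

≈ 0.556 I₀

I₁ = I₀ cos²(-17° − 0°) = I₀ cos²(17°) = 0.9145 I₀.
I₂ = I₁ cos²(14° + 17°) = 0.9145 I₀ · cos²(31°) = 0.6719 I₀.
I₃ = I₂ cos²(32° − 14°) = 0.6719 I₀ · cos²(18°) = 0.6078 I₀.
I₄ = I₃ cos²(49° − 32°) = 0.6078 I₀ · cos²(17°) = 0.5558 I₀.
Transmitted fraction = 0.5558.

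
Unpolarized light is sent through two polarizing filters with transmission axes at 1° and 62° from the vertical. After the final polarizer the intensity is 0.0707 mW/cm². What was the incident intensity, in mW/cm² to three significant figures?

Unpolarized light through the first polarizer → I₁ = ½ I₀, now polarized at 1°.
I₂ = I₁ cos²(62° − 1°) = 0.5 I₀ · cos²(61°) = 0.1175 I₀.
So 0.0707 mW/cm² = 0.1175 I₀, giving I₀ = 0.0707/0.1175 = 0.6016 mW/cm².

I₀ ≈ 0.602 mW/cm²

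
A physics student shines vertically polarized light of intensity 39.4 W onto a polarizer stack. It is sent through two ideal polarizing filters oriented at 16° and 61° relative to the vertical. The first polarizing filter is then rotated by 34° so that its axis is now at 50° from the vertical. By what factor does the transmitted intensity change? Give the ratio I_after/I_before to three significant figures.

I_new/I_old ≈ 0.862

Before rotation:
I₁ = I₀ cos²(16° − 0°) = I₀ cos²(16°) = 0.924 I₀.
I₂ = I₁ cos²(61° − 16°) = 0.924 I₀ · cos²(45°) = 0.462 I₀.
After rotation:
I₁ = I₀ cos²(50° − 0°) = I₀ cos²(50°) = 0.4132 I₀.
I₂ = I₁ cos²(61° − 50°) = 0.4132 I₀ · cos²(11°) = 0.3981 I₀.
Ratio = 0.3981 / 0.462 = 0.8617.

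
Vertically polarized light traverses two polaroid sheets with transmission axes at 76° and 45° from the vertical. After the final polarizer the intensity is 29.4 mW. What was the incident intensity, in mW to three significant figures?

I₁ = I₀ cos²(76° − 0°) = I₀ cos²(76°) = 0.05853 I₀.
I₂ = I₁ cos²(45° − 76°) = 0.05853 I₀ · cos²(31°) = 0.043 I₀.
So 29.4 mW = 0.043 I₀, giving I₀ = 29.4/0.043 = 683.7 mW.

I₀ ≈ 684 mW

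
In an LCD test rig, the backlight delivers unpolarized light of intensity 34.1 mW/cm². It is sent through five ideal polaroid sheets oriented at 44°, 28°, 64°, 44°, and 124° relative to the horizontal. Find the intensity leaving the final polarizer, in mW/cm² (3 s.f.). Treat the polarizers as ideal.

I ≈ 0.275 mW/cm²

Unpolarized light through the first polarizer → I₁ = 34.1 mW/cm²/2 = 17.05 mW/cm², polarized at 44°.
I₂ = I₁ · cos²(16°) = 17.05 · 0.924 = 15.75 mW/cm².
I₃ = I₂ · cos²(36°) = 15.75 · 0.6545 = 10.31 mW/cm².
I₄ = I₃ · cos²(20°) = 10.31 · 0.883 = 9.105 mW/cm².
I₅ = I₄ · cos²(80°) = 9.105 · 0.03015 = 0.2746 mW/cm².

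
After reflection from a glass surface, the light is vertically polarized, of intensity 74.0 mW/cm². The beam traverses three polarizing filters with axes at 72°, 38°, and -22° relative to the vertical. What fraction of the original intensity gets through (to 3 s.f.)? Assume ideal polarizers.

I/I₀ ≈ 0.0164

I₁ = 74.0 mW/cm² · cos²(72°) = 7.066 mW/cm².
I₂ = I₁ · cos²(34°) = 7.066 · 0.6873 = 4.857 mW/cm².
I₃ = I₂ · cos²(60°) = 4.857 · 0.25 = 1.214 mW/cm².
Transmitted fraction = 0.01641.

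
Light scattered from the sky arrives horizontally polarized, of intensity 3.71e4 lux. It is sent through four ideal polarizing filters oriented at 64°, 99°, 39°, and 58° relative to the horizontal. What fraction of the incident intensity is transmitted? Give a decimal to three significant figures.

I/I₀ ≈ 0.0288

I₁ = 3.71e4 lux · cos²(64°) = 7129 lux.
I₂ = I₁ · cos²(35°) = 7129 · 0.671 = 4784 lux.
I₃ = I₂ · cos²(60°) = 4784 · 0.25 = 1196 lux.
I₄ = I₃ · cos²(19°) = 1196 · 0.894 = 1069 lux.
Transmitted fraction = 0.02882.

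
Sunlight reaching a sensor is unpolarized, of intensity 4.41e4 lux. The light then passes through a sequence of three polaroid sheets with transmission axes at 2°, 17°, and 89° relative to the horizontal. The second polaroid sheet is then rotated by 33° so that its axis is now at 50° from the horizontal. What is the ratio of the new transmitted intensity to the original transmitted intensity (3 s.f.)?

I_new/I_old ≈ 3.04

Before rotation:
Unpolarized light through the first polarizer → I₁ = ½ I₀, now polarized at 2°.
I₂ = I₁ cos²(17° − 2°) = 0.5 I₀ · cos²(15°) = 0.4665 I₀.
I₃ = I₂ cos²(89° − 17°) = 0.4665 I₀ · cos²(72°) = 0.04455 I₀.
After rotation:
Unpolarized light through the first polarizer → I₁ = ½ I₀, now polarized at 2°.
I₂ = I₁ cos²(50° − 2°) = 0.5 I₀ · cos²(48°) = 0.2239 I₀.
I₃ = I₂ cos²(89° − 50°) = 0.2239 I₀ · cos²(39°) = 0.1352 I₀.
Ratio = 0.1352 / 0.04455 = 3.035.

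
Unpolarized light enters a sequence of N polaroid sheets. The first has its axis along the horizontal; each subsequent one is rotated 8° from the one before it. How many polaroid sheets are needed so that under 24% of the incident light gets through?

N = 39

First polarizer halves the unpolarized light: factor 1/2.
Each further stage multiplies by cos²(8°) = 0.9806.
After N polarizers: T = 0.5·0.9806^(N−1). Require T < 0.24 ⇒ N−1 > ln(0.24/0.5)/ln(0.9806) = 37.53, so N−1 ≥ 38 and N = 39.
Check: N=39 gives T = 0.2378 < 0.24; N=38 gives T = 0.2425.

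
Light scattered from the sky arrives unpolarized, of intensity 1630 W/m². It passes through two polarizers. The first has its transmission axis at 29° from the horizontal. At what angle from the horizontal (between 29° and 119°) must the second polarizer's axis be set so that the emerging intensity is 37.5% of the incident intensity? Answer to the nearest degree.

Unpolarized light through the first polarizer → I₁ = ½ I₀, now polarized at 29°.
Need I₂/I₀ = 0.375, so cos²(θ − 29°) = 0.375 / 0.5 = 0.75.
θ − 29° = arccos(√0.75) = 30.0°, giving θ ≈ 29 + 30.0 = 59.0°.

θ ≈ 59°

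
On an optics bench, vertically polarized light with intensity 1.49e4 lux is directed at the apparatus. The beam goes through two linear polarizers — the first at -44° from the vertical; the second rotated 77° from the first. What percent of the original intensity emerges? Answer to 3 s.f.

≈ 2.62%

By Malus's law, I₁ = 1.49e4 lux · cos²(44°) = 7710 lux.
I₂ = I₁ · cos²(77°) = 7710 · 0.0506 = 390.1 lux.
That is 2.618% of the incident intensity.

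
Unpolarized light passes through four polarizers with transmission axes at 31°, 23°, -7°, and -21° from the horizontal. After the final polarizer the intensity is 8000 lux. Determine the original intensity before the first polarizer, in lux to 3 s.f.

I₀ ≈ 2.31e4 lux

Unpolarized light through the first polarizer → I₁ = ½ I₀, now polarized at 31°.
I₂ = I₁ cos²(23° − 31°) = 0.5 I₀ · cos²(8°) = 0.4903 I₀.
I₃ = I₂ cos²(-7° − 23°) = 0.4903 I₀ · cos²(30°) = 0.3677 I₀.
I₄ = I₃ cos²(-21° + 7°) = 0.3677 I₀ · cos²(14°) = 0.3462 I₀.
So 8000 lux = 0.3462 I₀, giving I₀ = 8000/0.3462 = 2.311e+04 lux.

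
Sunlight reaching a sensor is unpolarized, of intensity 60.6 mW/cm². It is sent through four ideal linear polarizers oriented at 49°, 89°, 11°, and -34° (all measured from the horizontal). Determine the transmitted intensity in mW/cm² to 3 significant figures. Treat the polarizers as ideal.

Unpolarized light through the first polarizer → I₁ = 60.6 mW/cm²/2 = 30.3 mW/cm², polarized at 49°.
I₂ = I₁ · cos²(40°) = 30.3 · 0.5868 = 17.78 mW/cm².
I₃ = I₂ · cos²(78°) = 17.78 · 0.04323 = 0.7686 mW/cm².
I₄ = I₃ · cos²(45°) = 0.7686 · 0.5 = 0.3843 mW/cm².

I ≈ 0.384 mW/cm²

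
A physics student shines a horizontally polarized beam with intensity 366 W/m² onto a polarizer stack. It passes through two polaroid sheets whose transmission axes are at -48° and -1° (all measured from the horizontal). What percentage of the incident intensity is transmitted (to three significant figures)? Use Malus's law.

≈ 20.8%

By Malus's law, I₁ = 366 W/m² · cos²(48°) = 163.9 W/m².
I₂ = I₁ · cos²(47°) = 163.9 · 0.4651 = 76.22 W/m².
That is 20.83% of the incident intensity.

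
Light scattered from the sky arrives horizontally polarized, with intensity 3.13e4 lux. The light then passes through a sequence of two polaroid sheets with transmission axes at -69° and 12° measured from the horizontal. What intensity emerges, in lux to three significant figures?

I ≈ 98.4 lux

I₁ = 3.13e4 lux · cos²(69°) = 4020 lux.
I₂ = I₁ · cos²(81°) = 4020 · 0.02447 = 98.37 lux.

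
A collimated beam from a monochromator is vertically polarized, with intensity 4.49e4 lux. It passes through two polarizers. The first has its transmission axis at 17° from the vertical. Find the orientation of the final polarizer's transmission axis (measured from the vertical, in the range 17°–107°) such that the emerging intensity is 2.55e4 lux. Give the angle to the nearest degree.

θ ≈ 55°

By Malus's law, I₁ = I₀ cos²(17° − 0°) = I₀ cos²(17°) = 0.9145 I₀.
Target fraction: 2.55e4 / 4.49e4 lux = 0.5679 of I₀.
Need I₂/I₀ = 0.5679, so cos²(θ − 17°) = 0.5679 / 0.9145 = 0.621.
θ − 17° = arccos(√0.621) = 38.0°, giving θ ≈ 17 + 38.0 = 55.0°.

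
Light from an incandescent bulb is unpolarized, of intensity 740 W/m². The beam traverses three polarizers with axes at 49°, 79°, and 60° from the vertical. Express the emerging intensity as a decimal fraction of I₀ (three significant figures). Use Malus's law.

Unpolarized light through the first polarizer → I₁ = 740 W/m²/2 = 370 W/m², polarized at 49°.
I₂ = I₁ · cos²(30°) = 370 · 0.75 = 277.5 W/m².
I₃ = I₂ · cos²(19°) = 277.5 · 0.894 = 248.1 W/m².
Transmitted fraction = 0.3353.

I/I₀ ≈ 0.335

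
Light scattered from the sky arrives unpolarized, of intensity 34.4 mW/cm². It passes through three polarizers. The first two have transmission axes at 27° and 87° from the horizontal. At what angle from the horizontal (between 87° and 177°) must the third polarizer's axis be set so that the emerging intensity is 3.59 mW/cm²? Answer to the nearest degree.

θ ≈ 111°

Unpolarized light through the first polarizer → I₁ = ½ I₀, now polarized at 27°.
I₂ = I₁ cos²(87° − 27°) = 0.5 I₀ · cos²(60°) = 0.125 I₀.
Target fraction: 3.59 / 34.4 mW/cm² = 0.1044 of I₀.
Need I₃/I₀ = 0.1044, so cos²(θ − 87°) = 0.1044 / 0.125 = 0.8349.
θ − 87° = arccos(√0.8349) = 24.0°, giving θ ≈ 87 + 24.0 = 111.0°.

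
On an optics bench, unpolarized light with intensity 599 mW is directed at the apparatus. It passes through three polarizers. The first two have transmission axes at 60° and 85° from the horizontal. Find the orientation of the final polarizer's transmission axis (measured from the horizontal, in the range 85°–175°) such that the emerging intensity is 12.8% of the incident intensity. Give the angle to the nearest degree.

θ ≈ 141°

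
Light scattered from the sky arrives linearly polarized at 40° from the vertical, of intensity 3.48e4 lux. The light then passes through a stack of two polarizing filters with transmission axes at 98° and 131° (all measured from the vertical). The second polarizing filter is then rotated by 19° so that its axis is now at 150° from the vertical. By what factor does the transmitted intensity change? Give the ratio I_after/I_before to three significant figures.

I_new/I_old ≈ 0.539

Before rotation:
I₁ = I₀ cos²(98° − 40°) = I₀ cos²(58°) = 0.2808 I₀.
I₂ = I₁ cos²(131° − 98°) = 0.2808 I₀ · cos²(33°) = 0.1975 I₀.
After rotation:
I₁ = I₀ cos²(98° − 40°) = I₀ cos²(58°) = 0.2808 I₀.
I₂ = I₁ cos²(150° − 98°) = 0.2808 I₀ · cos²(52°) = 0.1064 I₀.
Ratio = 0.1064 / 0.1975 = 0.5389.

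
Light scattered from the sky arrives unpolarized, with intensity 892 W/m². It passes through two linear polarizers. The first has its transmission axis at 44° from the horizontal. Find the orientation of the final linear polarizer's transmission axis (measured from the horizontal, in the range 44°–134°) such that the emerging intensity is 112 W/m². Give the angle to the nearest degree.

Unpolarized light through the first polarizer → I₁ = ½ I₀, now polarized at 44°.
Target fraction: 112 / 892 W/m² = 0.1256 of I₀.
Need I₂/I₀ = 0.1256, so cos²(θ − 44°) = 0.1256 / 0.5 = 0.2511.
θ − 44° = arccos(√0.2511) = 59.9°, giving θ ≈ 44 + 59.9 = 103.9°.

θ ≈ 104°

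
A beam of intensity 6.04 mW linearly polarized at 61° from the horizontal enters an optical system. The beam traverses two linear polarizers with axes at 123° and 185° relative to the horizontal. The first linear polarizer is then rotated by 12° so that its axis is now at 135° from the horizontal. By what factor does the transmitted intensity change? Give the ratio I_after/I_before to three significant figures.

I_new/I_old ≈ 0.646

Before rotation:
I₁ = I₀ cos²(123° − 61°) = I₀ cos²(62°) = 0.2204 I₀.
I₂ = I₁ cos²(185° − 123°) = 0.2204 I₀ · cos²(62°) = 0.04858 I₀.
After rotation:
I₁ = I₀ cos²(135° − 61°) = I₀ cos²(74°) = 0.07598 I₀.
I₂ = I₁ cos²(185° − 135°) = 0.07598 I₀ · cos²(50°) = 0.03139 I₀.
Ratio = 0.03139 / 0.04858 = 0.6462.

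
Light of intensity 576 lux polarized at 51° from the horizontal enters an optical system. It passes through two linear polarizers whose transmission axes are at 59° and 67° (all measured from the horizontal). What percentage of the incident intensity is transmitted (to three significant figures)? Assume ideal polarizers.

≈ 96.2%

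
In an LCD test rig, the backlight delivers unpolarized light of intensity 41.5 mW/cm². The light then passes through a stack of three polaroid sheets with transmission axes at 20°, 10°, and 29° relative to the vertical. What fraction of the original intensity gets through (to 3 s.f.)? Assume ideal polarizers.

I/I₀ ≈ 0.434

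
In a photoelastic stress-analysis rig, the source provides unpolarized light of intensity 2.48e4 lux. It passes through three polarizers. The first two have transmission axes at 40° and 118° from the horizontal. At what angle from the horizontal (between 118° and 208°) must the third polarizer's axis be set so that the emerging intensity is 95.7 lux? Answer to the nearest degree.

Unpolarized light through the first polarizer → I₁ = ½ I₀, now polarized at 40°.
I₂ = I₁ cos²(118° − 40°) = 0.5 I₀ · cos²(78°) = 0.02161 I₀.
Target fraction: 95.7 / 2.48e4 lux = 0.003859 of I₀.
Need I₃/I₀ = 0.003859, so cos²(θ − 118°) = 0.003859 / 0.02161 = 0.1785.
θ − 118° = arccos(√0.1785) = 65.0°, giving θ ≈ 118 + 65.0 = 183.0°.

θ ≈ 183°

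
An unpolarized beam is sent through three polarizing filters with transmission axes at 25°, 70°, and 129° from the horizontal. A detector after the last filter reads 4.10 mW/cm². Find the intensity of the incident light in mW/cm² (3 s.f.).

I₀ ≈ 61.8 mW/cm²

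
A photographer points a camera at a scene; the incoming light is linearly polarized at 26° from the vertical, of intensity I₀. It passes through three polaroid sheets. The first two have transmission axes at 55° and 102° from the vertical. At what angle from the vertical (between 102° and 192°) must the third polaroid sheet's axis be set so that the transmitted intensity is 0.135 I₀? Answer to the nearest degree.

I₁ = I₀ cos²(55° − 26°) = I₀ cos²(29°) = 0.765 I₀.
I₂ = I₁ cos²(102° − 55°) = 0.765 I₀ · cos²(47°) = 0.3558 I₀.
Need I₃/I₀ = 0.135, so cos²(θ − 102°) = 0.135 / 0.3558 = 0.3794.
θ − 102° = arccos(√0.3794) = 52.0°, giving θ ≈ 102 + 52.0 = 154.0°.

θ ≈ 154°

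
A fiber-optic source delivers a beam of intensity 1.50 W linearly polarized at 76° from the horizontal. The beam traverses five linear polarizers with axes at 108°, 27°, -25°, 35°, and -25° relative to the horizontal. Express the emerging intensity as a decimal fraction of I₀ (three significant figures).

I₁ = 1.50 W · cos²(32°) = 1.079 W.
I₂ = I₁ · cos²(81°) = 1.079 · 0.02447 = 0.0264 W.
I₃ = I₂ · cos²(52°) = 0.0264 · 0.379 = 0.01001 W.
I₄ = I₃ · cos²(60°) = 0.01001 · 0.25 = 0.002502 W.
I₅ = I₄ · cos²(60°) = 0.002502 · 0.25 = 0.0006254 W.
Transmitted fraction = 0.0004169.

I/I₀ ≈ 0.000417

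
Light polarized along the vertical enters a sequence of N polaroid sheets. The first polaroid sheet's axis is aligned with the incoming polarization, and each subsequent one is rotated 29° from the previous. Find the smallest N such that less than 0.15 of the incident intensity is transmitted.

First polarizer is aligned with the polarization: full transmission.
Each further stage multiplies by cos²(29°) = 0.765.
After N polarizers: T = 0.765^(N−1). Require T < 0.15 ⇒ N−1 > ln(0.15)/ln(0.765) = 7.08, so N−1 ≥ 8 and N = 9.
Check: N=9 gives T = 0.1172 < 0.15; N=8 gives T = 0.1533.

N = 9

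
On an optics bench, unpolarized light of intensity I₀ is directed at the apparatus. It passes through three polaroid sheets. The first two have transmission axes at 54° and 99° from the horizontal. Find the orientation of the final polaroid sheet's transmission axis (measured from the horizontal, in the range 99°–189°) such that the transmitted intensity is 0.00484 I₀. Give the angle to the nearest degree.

θ ≈ 181°

Unpolarized light through the first polarizer → I₁ = ½ I₀, now polarized at 54°.
I₂ = I₁ cos²(99° − 54°) = 0.5 I₀ · cos²(45°) = 0.25 I₀.
Need I₃/I₀ = 0.00484, so cos²(θ − 99°) = 0.00484 / 0.25 = 0.01936.
θ − 99° = arccos(√0.01936) = 82.0°, giving θ ≈ 99 + 82.0 = 181.0°.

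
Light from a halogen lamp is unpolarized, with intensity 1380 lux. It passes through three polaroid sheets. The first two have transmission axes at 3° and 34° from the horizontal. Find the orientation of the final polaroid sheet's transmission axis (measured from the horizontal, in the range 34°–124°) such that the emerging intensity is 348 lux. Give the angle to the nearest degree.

Unpolarized light through the first polarizer → I₁ = ½ I₀, now polarized at 3°.
I₂ = I₁ cos²(34° − 3°) = 0.5 I₀ · cos²(31°) = 0.3674 I₀.
Target fraction: 348 / 1380 lux = 0.2522 of I₀.
Need I₃/I₀ = 0.2522, so cos²(θ − 34°) = 0.2522 / 0.3674 = 0.6864.
θ − 34° = arccos(√0.6864) = 34.1°, giving θ ≈ 34 + 34.1 = 68.1°.

θ ≈ 68°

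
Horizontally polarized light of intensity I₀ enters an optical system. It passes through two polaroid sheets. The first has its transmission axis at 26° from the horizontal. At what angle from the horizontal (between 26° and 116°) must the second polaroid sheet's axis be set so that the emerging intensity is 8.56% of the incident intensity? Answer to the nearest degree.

I₁ = I₀ cos²(26° − 0°) = I₀ cos²(26°) = 0.8078 I₀.
Need I₂/I₀ = 0.0856, so cos²(θ − 26°) = 0.0856 / 0.8078 = 0.106.
θ − 26° = arccos(√0.106) = 71.0°, giving θ ≈ 26 + 71.0 = 97.0°.

θ ≈ 97°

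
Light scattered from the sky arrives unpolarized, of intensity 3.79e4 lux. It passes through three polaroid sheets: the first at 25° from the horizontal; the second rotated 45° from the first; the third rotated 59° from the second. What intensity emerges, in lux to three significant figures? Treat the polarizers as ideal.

I ≈ 2510 lux

Unpolarized light through the first polarizer → I₁ = 3.79e4 lux/2 = 1.895e+04 lux, polarized at 25°.
I₂ = I₁ · cos²(45°) = 1.895e+04 · 0.5 = 9475 lux.
I₃ = I₂ · cos²(59°) = 9475 · 0.2653 = 2513 lux.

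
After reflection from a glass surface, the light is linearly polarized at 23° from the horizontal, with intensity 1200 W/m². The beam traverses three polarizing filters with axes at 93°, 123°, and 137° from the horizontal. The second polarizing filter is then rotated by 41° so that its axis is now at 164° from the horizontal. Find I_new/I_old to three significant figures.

Before rotation:
I₁ = I₀ cos²(93° − 23°) = I₀ cos²(70°) = 0.117 I₀.
I₂ = I₁ cos²(123° − 93°) = 0.117 I₀ · cos²(30°) = 0.08773 I₀.
I₃ = I₂ cos²(137° − 123°) = 0.08773 I₀ · cos²(14°) = 0.0826 I₀.
After rotation:
I₁ = I₀ cos²(93° − 23°) = I₀ cos²(70°) = 0.117 I₀.
I₂ = I₁ cos²(164° − 93°) = 0.117 I₀ · cos²(71°) = 0.0124 I₀.
I₃ = I₂ cos²(137° − 164°) = 0.0124 I₀ · cos²(27°) = 0.009843 I₀.
Ratio = 0.009843 / 0.0826 = 0.1192.

I_new/I_old ≈ 0.119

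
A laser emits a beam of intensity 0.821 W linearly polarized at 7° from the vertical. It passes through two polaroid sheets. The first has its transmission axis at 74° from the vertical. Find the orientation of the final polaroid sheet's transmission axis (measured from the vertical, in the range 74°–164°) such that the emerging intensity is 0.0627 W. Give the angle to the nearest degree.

θ ≈ 119°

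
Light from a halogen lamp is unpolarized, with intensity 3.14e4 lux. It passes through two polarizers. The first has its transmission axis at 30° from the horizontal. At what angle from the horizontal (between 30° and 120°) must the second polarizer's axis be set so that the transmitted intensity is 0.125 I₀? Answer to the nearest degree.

θ ≈ 90°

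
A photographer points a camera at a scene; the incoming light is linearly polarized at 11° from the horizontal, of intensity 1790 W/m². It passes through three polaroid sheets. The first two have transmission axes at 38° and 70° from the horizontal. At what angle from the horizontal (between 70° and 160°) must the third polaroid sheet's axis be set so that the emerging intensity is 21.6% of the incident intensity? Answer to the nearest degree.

I₁ = I₀ cos²(38° − 11°) = I₀ cos²(27°) = 0.7939 I₀.
I₂ = I₁ cos²(70° − 38°) = 0.7939 I₀ · cos²(32°) = 0.571 I₀.
Need I₃/I₀ = 0.216, so cos²(θ − 70°) = 0.216 / 0.571 = 0.3783.
θ − 70° = arccos(√0.3783) = 52.0°, giving θ ≈ 70 + 52.0 = 122.0°.

θ ≈ 122°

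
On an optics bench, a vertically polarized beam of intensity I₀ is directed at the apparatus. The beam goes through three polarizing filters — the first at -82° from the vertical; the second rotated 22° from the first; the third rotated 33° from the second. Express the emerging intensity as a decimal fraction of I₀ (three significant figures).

≈ 0.0117 I₀

I₁ = I₀ cos²(-82° − 0°) = I₀ cos²(82°) = 0.01937 I₀.
I₂ = I₁ cos²(22°) = 0.01937 · 0.8597 I₀ = 0.01665 I₀.
I₃ = I₂ cos²(33°) = 0.01665 · 0.7034 I₀ = 0.01171 I₀.
Transmitted fraction = 0.01171.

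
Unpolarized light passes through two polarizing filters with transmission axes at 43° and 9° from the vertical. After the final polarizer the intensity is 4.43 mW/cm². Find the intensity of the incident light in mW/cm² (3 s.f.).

I₀ ≈ 12.9 mW/cm²

Unpolarized light through the first polarizer → I₁ = ½ I₀, now polarized at 43°.
I₂ = I₁ cos²(9° − 43°) = 0.5 I₀ · cos²(34°) = 0.3437 I₀.
So 4.43 mW/cm² = 0.3437 I₀, giving I₀ = 4.43/0.3437 = 12.89 mW/cm².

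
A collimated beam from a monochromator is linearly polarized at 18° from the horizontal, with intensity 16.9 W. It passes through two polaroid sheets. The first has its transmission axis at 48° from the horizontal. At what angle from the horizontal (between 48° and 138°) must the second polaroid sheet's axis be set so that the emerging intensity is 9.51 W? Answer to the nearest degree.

θ ≈ 78°

I₁ = I₀ cos²(48° − 18°) = I₀ cos²(30°) = 0.75 I₀.
Target fraction: 9.51 / 16.9 W = 0.5627 of I₀.
Need I₂/I₀ = 0.5627, so cos²(θ − 48°) = 0.5627 / 0.75 = 0.7503.
θ − 48° = arccos(√0.7503) = 30.0°, giving θ ≈ 48 + 30.0 = 78.0°.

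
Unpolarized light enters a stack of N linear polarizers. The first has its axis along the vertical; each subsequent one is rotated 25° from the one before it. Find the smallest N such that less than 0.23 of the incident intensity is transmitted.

First polarizer halves the unpolarized light: factor 1/2.
Each further stage multiplies by cos²(25°) = 0.8214.
After N polarizers: T = 0.5·0.8214^(N−1). Require T < 0.23 ⇒ N−1 > ln(0.23/0.5)/ln(0.8214) = 3.95, so N−1 ≥ 4 and N = 5.
Check: N=5 gives T = 0.2276 < 0.23; N=4 gives T = 0.2771.

N = 5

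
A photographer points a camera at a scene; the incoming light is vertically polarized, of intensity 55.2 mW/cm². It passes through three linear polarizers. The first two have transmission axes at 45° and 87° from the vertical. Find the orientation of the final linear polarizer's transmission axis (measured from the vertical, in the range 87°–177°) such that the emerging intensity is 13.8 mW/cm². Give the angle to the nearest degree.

I₁ = I₀ cos²(45° − 0°) = I₀ cos²(45°) = 0.5 I₀.
I₂ = I₁ cos²(87° − 45°) = 0.5 I₀ · cos²(42°) = 0.2761 I₀.
Target fraction: 13.8 / 55.2 mW/cm² = 0.25 of I₀.
Need I₃/I₀ = 0.25, so cos²(θ − 87°) = 0.25 / 0.2761 = 0.9054.
θ − 87° = arccos(√0.9054) = 17.9°, giving θ ≈ 87 + 17.9 = 104.9°.

θ ≈ 105°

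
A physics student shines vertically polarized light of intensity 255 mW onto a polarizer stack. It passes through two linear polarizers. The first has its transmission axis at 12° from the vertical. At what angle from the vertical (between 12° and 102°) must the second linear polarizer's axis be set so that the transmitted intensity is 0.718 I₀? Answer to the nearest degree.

θ ≈ 42°

By Malus's law, I₁ = I₀ cos²(12° − 0°) = I₀ cos²(12°) = 0.9568 I₀.
Need I₂/I₀ = 0.718, so cos²(θ − 12°) = 0.718 / 0.9568 = 0.7504.
θ − 12° = arccos(√0.7504) = 30.0°, giving θ ≈ 12 + 30.0 = 42.0°.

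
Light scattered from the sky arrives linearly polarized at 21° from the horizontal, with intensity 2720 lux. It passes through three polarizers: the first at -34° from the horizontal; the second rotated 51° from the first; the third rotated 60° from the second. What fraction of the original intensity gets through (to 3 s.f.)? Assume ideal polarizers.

I/I₀ ≈ 0.0326

I₁ = 2720 lux · cos²(55°) = 894.9 lux.
I₂ = I₁ · cos²(51°) = 894.9 · 0.396 = 354.4 lux.
I₃ = I₂ · cos²(60°) = 354.4 · 0.25 = 88.6 lux.
Transmitted fraction = 0.03257.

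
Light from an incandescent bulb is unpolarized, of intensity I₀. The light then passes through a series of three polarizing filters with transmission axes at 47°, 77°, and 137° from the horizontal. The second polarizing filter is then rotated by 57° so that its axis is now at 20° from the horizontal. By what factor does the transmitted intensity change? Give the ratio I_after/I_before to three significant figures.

I_new/I_old ≈ 0.873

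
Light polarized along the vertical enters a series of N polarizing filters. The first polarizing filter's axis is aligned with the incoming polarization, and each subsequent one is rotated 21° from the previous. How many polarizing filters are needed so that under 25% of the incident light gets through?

N = 12

First polarizer is aligned with the polarization: full transmission.
Each further stage multiplies by cos²(21°) = 0.8716.
After N polarizers: T = 0.8716^(N−1). Require T < 0.25 ⇒ N−1 > ln(0.25)/ln(0.8716) = 10.09, so N−1 ≥ 11 and N = 12.
Check: N=12 gives T = 0.2205 < 0.25; N=11 gives T = 0.253.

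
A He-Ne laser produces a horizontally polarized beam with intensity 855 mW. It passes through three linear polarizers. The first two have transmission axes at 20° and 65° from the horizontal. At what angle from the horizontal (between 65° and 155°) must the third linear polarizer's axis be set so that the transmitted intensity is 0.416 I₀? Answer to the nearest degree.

θ ≈ 79°

I₁ = I₀ cos²(20° − 0°) = I₀ cos²(20°) = 0.883 I₀.
I₂ = I₁ cos²(65° − 20°) = 0.883 I₀ · cos²(45°) = 0.4415 I₀.
Need I₃/I₀ = 0.416, so cos²(θ − 65°) = 0.416 / 0.4415 = 0.9422.
θ − 65° = arccos(√0.9422) = 13.9°, giving θ ≈ 65 + 13.9 = 78.9°.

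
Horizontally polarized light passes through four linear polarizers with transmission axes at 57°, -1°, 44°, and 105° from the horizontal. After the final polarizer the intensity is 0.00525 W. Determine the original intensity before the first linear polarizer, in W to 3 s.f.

I₀ ≈ 0.536 W

I₁ = I₀ cos²(57° − 0°) = I₀ cos²(57°) = 0.2966 I₀.
I₂ = I₁ cos²(-1° − 57°) = 0.2966 I₀ · cos²(58°) = 0.0833 I₀.
I₃ = I₂ cos²(44° + 1°) = 0.0833 I₀ · cos²(45°) = 0.04165 I₀.
I₄ = I₃ cos²(105° − 44°) = 0.04165 I₀ · cos²(61°) = 0.009789 I₀.
So 0.00525 W = 0.009789 I₀, giving I₀ = 0.00525/0.009789 = 0.5363 W.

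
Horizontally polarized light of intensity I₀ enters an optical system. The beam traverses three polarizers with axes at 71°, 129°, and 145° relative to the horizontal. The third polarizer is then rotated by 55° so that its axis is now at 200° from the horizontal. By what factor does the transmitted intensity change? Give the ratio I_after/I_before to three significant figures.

I_new/I_old ≈ 0.115

Before rotation:
I₁ = I₀ cos²(71° − 0°) = I₀ cos²(71°) = 0.106 I₀.
I₂ = I₁ cos²(129° − 71°) = 0.106 I₀ · cos²(58°) = 0.02976 I₀.
I₃ = I₂ cos²(145° − 129°) = 0.02976 I₀ · cos²(16°) = 0.0275 I₀.
After rotation:
I₁ = I₀ cos²(71° − 0°) = I₀ cos²(71°) = 0.106 I₀.
I₂ = I₁ cos²(129° − 71°) = 0.106 I₀ · cos²(58°) = 0.02976 I₀.
I₃ = I₂ cos²(200° − 129°) = 0.02976 I₀ · cos²(71°) = 0.003155 I₀.
Ratio = 0.003155 / 0.0275 = 0.1147.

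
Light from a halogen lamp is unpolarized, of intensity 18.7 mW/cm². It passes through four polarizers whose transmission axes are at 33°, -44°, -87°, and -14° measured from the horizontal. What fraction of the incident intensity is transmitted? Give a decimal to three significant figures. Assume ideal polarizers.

I/I₀ ≈ 0.00116

Unpolarized light through the first polarizer → I₁ = 18.7 mW/cm²/2 = 9.35 mW/cm², polarized at 33°.
I₂ = I₁ · cos²(77°) = 9.35 · 0.0506 = 0.4731 mW/cm².
I₃ = I₂ · cos²(43°) = 0.4731 · 0.5349 = 0.2531 mW/cm².
I₄ = I₃ · cos²(73°) = 0.2531 · 0.08548 = 0.02163 mW/cm².
Transmitted fraction = 0.001157.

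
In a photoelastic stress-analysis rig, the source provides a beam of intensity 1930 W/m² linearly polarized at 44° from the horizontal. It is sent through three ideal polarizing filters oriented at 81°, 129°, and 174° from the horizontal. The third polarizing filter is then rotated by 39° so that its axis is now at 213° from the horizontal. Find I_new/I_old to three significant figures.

I_new/I_old ≈ 0.0219

Before rotation:
I₁ = I₀ cos²(81° − 44°) = I₀ cos²(37°) = 0.6378 I₀.
I₂ = I₁ cos²(129° − 81°) = 0.6378 I₀ · cos²(48°) = 0.2856 I₀.
I₃ = I₂ cos²(174° − 129°) = 0.2856 I₀ · cos²(45°) = 0.1428 I₀.
After rotation:
I₁ = I₀ cos²(81° − 44°) = I₀ cos²(37°) = 0.6378 I₀.
I₂ = I₁ cos²(129° − 81°) = 0.6378 I₀ · cos²(48°) = 0.2856 I₀.
I₃ = I₂ cos²(213° − 129°) = 0.2856 I₀ · cos²(84°) = 0.00312 I₀.
Ratio = 0.00312 / 0.1428 = 0.02185.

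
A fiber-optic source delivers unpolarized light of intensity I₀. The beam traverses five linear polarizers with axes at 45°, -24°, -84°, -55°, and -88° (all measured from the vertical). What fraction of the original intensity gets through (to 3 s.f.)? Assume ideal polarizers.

≈ 0.00864 I₀

Unpolarized light through the first polarizer → I₁ = ½ I₀, now polarized at 45°.
I₂ = I₁ cos²(-24° − 45°) = 0.5 I₀ · cos²(69°) = 0.06421 I₀.
I₃ = I₂ cos²(-84° + 24°) = 0.06421 I₀ · cos²(60°) = 0.01605 I₀.
I₄ = I₃ cos²(-55° + 84°) = 0.01605 I₀ · cos²(29°) = 0.01228 I₀.
I₅ = I₄ cos²(-88° + 55°) = 0.01228 I₀ · cos²(33°) = 0.008638 I₀.
Transmitted fraction = 0.008638.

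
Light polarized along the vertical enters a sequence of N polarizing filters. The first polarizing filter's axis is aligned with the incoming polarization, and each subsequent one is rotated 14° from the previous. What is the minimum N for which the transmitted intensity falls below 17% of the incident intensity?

First polarizer is aligned with the polarization: full transmission.
Each further stage multiplies by cos²(14°) = 0.9415.
After N polarizers: T = 0.9415^(N−1). Require T < 0.17 ⇒ N−1 > ln(0.17)/ln(0.9415) = 29.38, so N−1 ≥ 30 and N = 31.
Check: N=31 gives T = 0.1638 < 0.17; N=30 gives T = 0.174.

N = 31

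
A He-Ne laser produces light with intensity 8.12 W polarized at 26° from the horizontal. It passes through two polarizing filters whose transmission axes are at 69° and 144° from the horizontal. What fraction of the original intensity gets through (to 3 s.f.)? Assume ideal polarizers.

I/I₀ ≈ 0.0358

I₁ = 8.12 W · cos²(43°) = 4.343 W.
I₂ = I₁ · cos²(75°) = 4.343 · 0.06699 = 0.2909 W.
Transmitted fraction = 0.03583.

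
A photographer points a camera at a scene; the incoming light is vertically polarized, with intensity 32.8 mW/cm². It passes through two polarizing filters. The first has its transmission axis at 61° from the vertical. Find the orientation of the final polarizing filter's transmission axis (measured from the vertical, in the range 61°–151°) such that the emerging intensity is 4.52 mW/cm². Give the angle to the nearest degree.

θ ≈ 101°

I₁ = I₀ cos²(61° − 0°) = I₀ cos²(61°) = 0.235 I₀.
Target fraction: 4.52 / 32.8 mW/cm² = 0.1378 of I₀.
Need I₂/I₀ = 0.1378, so cos²(θ − 61°) = 0.1378 / 0.235 = 0.5863.
θ − 61° = arccos(√0.5863) = 40.0°, giving θ ≈ 61 + 40.0 = 101.0°.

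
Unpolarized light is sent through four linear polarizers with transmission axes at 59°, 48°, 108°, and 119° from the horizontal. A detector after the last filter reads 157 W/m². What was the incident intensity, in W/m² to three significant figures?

Unpolarized light through the first polarizer → I₁ = ½ I₀, now polarized at 59°.
I₂ = I₁ cos²(48° − 59°) = 0.5 I₀ · cos²(11°) = 0.4818 I₀.
I₃ = I₂ cos²(108° − 48°) = 0.4818 I₀ · cos²(60°) = 0.1204 I₀.
I₄ = I₃ cos²(119° − 108°) = 0.1204 I₀ · cos²(11°) = 0.1161 I₀.
So 157 W/m² = 0.1161 I₀, giving I₀ = 157/0.1161 = 1353 W/m².

I₀ ≈ 1350 W/m²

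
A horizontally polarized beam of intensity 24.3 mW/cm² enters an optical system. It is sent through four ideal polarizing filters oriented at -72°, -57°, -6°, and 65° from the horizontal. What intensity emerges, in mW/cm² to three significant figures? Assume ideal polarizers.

I ≈ 0.0909 mW/cm²

I₁ = 24.3 mW/cm² · cos²(72°) = 2.32 mW/cm².
I₂ = I₁ · cos²(15°) = 2.32 · 0.933 = 2.165 mW/cm².
I₃ = I₂ · cos²(51°) = 2.165 · 0.396 = 0.8574 mW/cm².
I₄ = I₃ · cos²(71°) = 0.8574 · 0.106 = 0.09088 mW/cm².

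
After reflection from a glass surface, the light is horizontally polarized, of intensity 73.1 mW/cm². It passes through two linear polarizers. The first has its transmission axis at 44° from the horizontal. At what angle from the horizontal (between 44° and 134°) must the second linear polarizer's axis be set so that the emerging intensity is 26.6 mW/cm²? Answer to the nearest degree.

θ ≈ 77°

By Malus's law, I₁ = I₀ cos²(44° − 0°) = I₀ cos²(44°) = 0.5174 I₀.
Target fraction: 26.6 / 73.1 mW/cm² = 0.3639 of I₀.
Need I₂/I₀ = 0.3639, so cos²(θ − 44°) = 0.3639 / 0.5174 = 0.7032.
θ − 44° = arccos(√0.7032) = 33.0°, giving θ ≈ 44 + 33.0 = 77.0°.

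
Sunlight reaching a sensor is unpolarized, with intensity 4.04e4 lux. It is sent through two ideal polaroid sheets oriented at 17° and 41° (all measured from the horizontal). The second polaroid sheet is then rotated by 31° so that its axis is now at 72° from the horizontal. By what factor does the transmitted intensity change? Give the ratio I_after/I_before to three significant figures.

I_new/I_old ≈ 0.394

Before rotation:
Unpolarized light through the first polarizer → I₁ = ½ I₀, now polarized at 17°.
I₂ = I₁ cos²(41° − 17°) = 0.5 I₀ · cos²(24°) = 0.4173 I₀.
After rotation:
Unpolarized light through the first polarizer → I₁ = ½ I₀, now polarized at 17°.
I₂ = I₁ cos²(72° − 17°) = 0.5 I₀ · cos²(55°) = 0.1645 I₀.
Ratio = 0.1645 / 0.4173 = 0.3942.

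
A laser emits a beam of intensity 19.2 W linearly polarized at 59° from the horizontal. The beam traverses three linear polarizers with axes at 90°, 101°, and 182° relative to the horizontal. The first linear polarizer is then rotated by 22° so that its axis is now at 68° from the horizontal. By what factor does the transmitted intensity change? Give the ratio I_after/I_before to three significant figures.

I_new/I_old ≈ 0.969

Before rotation:
I₁ = I₀ cos²(90° − 59°) = I₀ cos²(31°) = 0.7347 I₀.
I₂ = I₁ cos²(101° − 90°) = 0.7347 I₀ · cos²(11°) = 0.708 I₀.
I₃ = I₂ cos²(182° − 101°) = 0.708 I₀ · cos²(81°) = 0.01733 I₀.
After rotation:
I₁ = I₀ cos²(68° − 59°) = I₀ cos²(9°) = 0.9755 I₀.
I₂ = I₁ cos²(101° − 68°) = 0.9755 I₀ · cos²(33°) = 0.6862 I₀.
I₃ = I₂ cos²(182° − 101°) = 0.6862 I₀ · cos²(81°) = 0.01679 I₀.
Ratio = 0.01679 / 0.01733 = 0.9692.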